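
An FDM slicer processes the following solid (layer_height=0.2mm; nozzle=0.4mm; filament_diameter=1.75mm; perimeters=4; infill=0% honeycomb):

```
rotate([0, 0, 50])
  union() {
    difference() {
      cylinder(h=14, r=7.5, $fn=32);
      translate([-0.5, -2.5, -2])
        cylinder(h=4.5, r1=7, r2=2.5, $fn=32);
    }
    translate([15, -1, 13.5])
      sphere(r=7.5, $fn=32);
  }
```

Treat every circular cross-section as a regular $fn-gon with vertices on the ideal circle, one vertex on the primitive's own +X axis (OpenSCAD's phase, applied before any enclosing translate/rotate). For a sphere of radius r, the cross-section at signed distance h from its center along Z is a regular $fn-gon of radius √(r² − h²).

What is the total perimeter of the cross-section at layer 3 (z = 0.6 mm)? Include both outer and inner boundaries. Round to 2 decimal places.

At z = 0.6 mm: the r=7.5 cylinder contributes a regular 32-gon of circumradius 7.5 (perimeter = 2·32·7.500·sin(180°/32) = 47.05 mm); the cone at (-0.5, -2.5) (r1=7→r2=2.5) has section circumradius 4.400 here — a regular 32-gon (perimeter = 2·32·4.400·sin(180°/32) = 27.60 mm); Taking the first minus the rest: starting from the r=7.5 cylinder, the cone at (-0.5, -2.5) lies wholly inside it (removes its full 60.43 mm² and its 27.60 mm outline becomes a hole wall) — boundary (outer + 1 inner loop) = 74.65 mm; the sphere at (15, -1) is not intersected at this z (|z−center|=12.900 > r=7.5); Taking the union: only the result so far is present, so the union is just that shape — boundary (outer + 1 inner loop) = 74.65 mm; (rotated 50° about Z; rotation is an isometry so areas/perimeters/island counts are preserved). Overall, the cross-section is one region with 1 hole. Total boundary length (outer + inner) = 74.65 mm.

74.65 mm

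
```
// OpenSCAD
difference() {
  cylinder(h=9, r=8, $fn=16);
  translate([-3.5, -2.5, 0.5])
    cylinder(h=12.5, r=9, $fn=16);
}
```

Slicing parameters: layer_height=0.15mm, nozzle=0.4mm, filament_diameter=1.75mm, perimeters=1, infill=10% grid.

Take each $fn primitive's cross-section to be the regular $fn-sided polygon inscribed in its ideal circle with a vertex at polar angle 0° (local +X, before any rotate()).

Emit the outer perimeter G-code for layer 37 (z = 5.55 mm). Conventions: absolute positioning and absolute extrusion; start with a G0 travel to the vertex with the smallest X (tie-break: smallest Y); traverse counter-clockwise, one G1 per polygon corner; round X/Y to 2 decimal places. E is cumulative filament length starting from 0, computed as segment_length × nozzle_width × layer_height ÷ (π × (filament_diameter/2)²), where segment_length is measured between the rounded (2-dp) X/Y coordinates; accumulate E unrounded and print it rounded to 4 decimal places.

At z = 5.55 mm: the r=8 cylinder contributes a regular 16-gon of circumradius 8; the r=9 cylinder at (-3.5, -2.5) gives a regular 16-gon of circumradius 9 (constant along its height); Taking the first minus the rest: starting from the r=8 cylinder, the r=9 cylinder at (-3.5, -2.5) partially overlaps it — only the 148.68 mm² overlap (of its 247.98 mm²) is removed, clipping the outline — 1 connected region. The outline is a single polygon with 16 vertices. Extrusion per mm of travel: 0.4 × 0.15 / (π × 0.875²) = 0.024945. Accumulating E over each segment gives final E = 1.1166.

G0 X-4.77 Y6.25 Z5.55
G1 X-3.50 Y6.50 E0.0323
G1 X-0.06 Y5.81 E0.1198
G1 X2.86 Y3.86 E0.2074
G1 X4.81 Y0.94 E0.2950
G1 X5.50 Y-2.50 E0.3825
G1 X4.81 Y-5.94 E0.4700
G1 X4.48 Y-6.44 E0.4850
G1 X5.66 Y-5.66 E0.5203
G1 X7.39 Y-3.06 E0.5982
G1 X8.00 Y0.00 E0.6760
G1 X7.39 Y3.06 E0.7538
G1 X5.66 Y5.66 E0.8317
G1 X3.06 Y7.39 E0.9096
G1 X0.00 Y8.00 E0.9875
G1 X-3.06 Y7.39 E1.0653
G1 X-4.77 Y6.25 E1.1166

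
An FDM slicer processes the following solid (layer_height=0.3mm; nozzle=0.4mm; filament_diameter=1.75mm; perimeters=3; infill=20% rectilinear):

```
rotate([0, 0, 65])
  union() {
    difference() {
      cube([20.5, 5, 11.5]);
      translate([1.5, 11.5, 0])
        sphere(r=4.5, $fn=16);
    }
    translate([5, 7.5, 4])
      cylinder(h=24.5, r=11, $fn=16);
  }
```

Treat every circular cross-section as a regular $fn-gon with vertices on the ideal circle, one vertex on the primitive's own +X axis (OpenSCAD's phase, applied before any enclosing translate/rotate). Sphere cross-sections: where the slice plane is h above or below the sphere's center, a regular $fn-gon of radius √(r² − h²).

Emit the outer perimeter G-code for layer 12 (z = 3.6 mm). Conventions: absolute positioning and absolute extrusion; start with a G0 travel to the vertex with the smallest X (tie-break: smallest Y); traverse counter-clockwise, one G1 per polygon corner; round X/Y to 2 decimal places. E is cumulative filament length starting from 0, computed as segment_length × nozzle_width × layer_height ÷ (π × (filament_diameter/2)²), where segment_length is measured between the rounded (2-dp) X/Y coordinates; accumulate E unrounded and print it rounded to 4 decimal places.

At z = 3.6 mm: the cube (footprint 20.5×5) is included at this height; the sphere at (1.5, 11.5): section is a regular 16-gon, circumradius = √(r²−h²) = √(4.5²−3.6²) = 2.700; After the difference (first − rest): starting from the 20.5×5 cube, the r=4.5 sphere at (1.5, 11.5) misses the remaining region (no effect) — 1 connected region; the cylinder at (5, 7.5) is not intersected at this z (z outside [4, 28.5]); Taking the union: only that combined region is present, so the union is just that shape — 1 connected region; (whole slice rotated 65° about Z — lengths, areas and connectivity unchanged). The outline is a single polygon with 4 vertices. Extrusion per mm of travel: 0.4 × 0.3 / (π × 0.875²) = 0.049890. Accumulating E over each segment gives final E = 2.5440.

G0 X-4.53 Y2.11 Z3.60
G1 X0.00 Y0.00 E0.2493
G1 X8.66 Y18.58 E1.2720
G1 X4.13 Y20.69 E1.5213
G1 X-4.53 Y2.11 E2.5440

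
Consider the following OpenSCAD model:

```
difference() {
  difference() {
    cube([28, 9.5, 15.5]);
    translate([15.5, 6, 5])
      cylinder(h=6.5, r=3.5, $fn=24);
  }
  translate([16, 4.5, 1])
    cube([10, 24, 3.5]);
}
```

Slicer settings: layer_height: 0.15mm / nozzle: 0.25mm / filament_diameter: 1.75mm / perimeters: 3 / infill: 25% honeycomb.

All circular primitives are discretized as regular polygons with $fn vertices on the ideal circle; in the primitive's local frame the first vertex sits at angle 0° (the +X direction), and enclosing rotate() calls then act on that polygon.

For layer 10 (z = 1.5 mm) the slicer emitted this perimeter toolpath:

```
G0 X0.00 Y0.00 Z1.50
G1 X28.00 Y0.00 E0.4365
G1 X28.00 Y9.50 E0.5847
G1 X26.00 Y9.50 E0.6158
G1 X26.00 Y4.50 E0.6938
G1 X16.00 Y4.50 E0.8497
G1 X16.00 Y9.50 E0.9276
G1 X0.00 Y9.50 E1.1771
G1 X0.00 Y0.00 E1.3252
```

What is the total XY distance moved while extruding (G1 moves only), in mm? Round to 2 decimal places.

85.00 mm

Sum the Euclidean lengths of each G1 segment: total = 85.00 mm.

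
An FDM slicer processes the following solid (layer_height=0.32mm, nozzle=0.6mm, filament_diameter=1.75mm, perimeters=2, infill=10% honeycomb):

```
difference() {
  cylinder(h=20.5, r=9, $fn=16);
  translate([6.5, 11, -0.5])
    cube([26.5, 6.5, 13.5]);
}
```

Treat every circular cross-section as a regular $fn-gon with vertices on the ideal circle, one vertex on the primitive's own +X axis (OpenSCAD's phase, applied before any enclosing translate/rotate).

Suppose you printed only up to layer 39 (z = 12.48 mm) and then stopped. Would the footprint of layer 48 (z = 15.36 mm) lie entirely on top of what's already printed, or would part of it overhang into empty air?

entirely on top

Compare the two slices. At z = 12.48: the r=9 cylinder gives a regular 16-gon of circumradius 9 (constant along its height) (area = (16/2)·9.000²·sin(360°/16) = 247.98 mm²); the cube at (6.5, 11) is present — its section is the full 26.5×6.5 rectangle (area 172.25 mm²); Subtracting the remaining from the first: starting from the r=9 cylinder (247.98 mm²), the 26.5×6.5 cube at (6.5, 11) misses the remaining region (no effect) — area = 247.98 mm². At z = 15.36: the cylinder: section is a regular 16-gon, circumradius r=9 (area = (16/2)·9.000²·sin(360°/16) = 247.98 mm²); the cube at (6.5, 11) is not intersected at this z (z outside [-0.5, 13]); Subtracting the remaining from the first: none of the subtracted shapes is present at this height, so the r=9 cylinder is unchanged — area = 247.98 mm². Checking containment: the cross-section at z = 15.36 is a subset of the cross-section at z = 12.48.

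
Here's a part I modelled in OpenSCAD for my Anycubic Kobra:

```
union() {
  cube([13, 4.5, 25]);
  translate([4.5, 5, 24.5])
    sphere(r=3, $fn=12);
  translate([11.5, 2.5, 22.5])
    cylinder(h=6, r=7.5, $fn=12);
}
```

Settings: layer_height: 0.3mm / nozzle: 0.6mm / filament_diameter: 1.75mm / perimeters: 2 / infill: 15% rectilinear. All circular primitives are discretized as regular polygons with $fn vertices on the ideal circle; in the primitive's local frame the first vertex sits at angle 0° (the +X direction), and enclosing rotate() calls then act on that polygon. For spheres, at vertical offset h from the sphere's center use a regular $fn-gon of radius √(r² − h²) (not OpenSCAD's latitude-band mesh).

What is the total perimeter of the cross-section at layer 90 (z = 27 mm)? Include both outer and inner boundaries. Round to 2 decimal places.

At z = 27 mm: the cube is absent (z outside [0, 25]); the r=3 sphere at (4.5, 5) contributes a regular 12-gon of circumradius √(3²−2.5²) = 1.658 (perimeter = 2·12·1.658·sin(180°/12) = 10.30 mm); the r=7.5 cylinder at (11.5, 2.5) contributes a regular 12-gon of circumradius 7.5 (perimeter = 2·12·7.500·sin(180°/12) = 46.59 mm); Taking the union: the regions partially overlap (shared area 3.58 mm²), so the edge portions inside another operand are dropped and the merged outline is re-measured after clipping — boundary = 48.97 mm. Overall, the cross-section is a single solid region. Total boundary length (outer) = 48.97 mm.

48.97 mm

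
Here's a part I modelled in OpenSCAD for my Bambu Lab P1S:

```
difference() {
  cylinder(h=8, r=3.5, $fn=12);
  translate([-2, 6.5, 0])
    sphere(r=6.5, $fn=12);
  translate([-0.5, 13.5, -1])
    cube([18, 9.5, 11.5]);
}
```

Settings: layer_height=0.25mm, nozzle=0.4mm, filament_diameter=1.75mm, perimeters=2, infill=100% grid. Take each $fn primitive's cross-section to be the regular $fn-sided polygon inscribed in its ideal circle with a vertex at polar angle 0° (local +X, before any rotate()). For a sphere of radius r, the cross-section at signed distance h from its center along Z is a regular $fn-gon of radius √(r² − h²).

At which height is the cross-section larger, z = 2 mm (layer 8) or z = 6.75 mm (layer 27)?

Layer 8 (z = 2): the r=3.5 cylinder contributes a regular 12-gon of circumradius 3.5 (area = (12/2)·3.500²·sin(360°/12) = 36.75 mm²); the sphere at (-2, 6.5): section is a regular 12-gon, circumradius = √(r²−h²) = √(6.5²−2²) = 6.185 (area = (12/2)·6.185²·sin(360°/12) = 114.75 mm²); the cube at (-0.5, 13.5) is present — its section is the full 18×9.5 rectangle (area 171.00 mm²); After the difference (first − rest): starting from the r=3.5 cylinder (36.75 mm²), the r=6.5 sphere at (-2, 6.5) partially overlaps it — only the 11.35 mm² overlap (of its 114.75 mm²) is removed, clipping the outline; the 18×9.5 cube at (-0.5, 13.5) misses the remaining region (no effect) — area = 25.40 mm². So its area = 25.40 mm². Layer 27 (z = 6.75): the cylinder: section is a regular 12-gon, circumradius r=3.5 (area = (12/2)·3.500²·sin(360°/12) = 36.75 mm²); the sphere at (-2, 6.5) does not reach this height (|z−center|=6.750 > r=6.5); the cube at (-0.5, 13.5) (footprint 18×9.5) is included at this height (area 171.00 mm²); After the difference (first − rest): starting from the r=3.5 cylinder (36.75 mm²), the 18×9.5 cube at (-0.5, 13.5) misses the remaining region (no effect) — area = 36.75 mm². So its area = 36.75 mm². Layer 27 is larger (36.75 vs 25.40 mm²).

layer 27 (z = 6.75 mm)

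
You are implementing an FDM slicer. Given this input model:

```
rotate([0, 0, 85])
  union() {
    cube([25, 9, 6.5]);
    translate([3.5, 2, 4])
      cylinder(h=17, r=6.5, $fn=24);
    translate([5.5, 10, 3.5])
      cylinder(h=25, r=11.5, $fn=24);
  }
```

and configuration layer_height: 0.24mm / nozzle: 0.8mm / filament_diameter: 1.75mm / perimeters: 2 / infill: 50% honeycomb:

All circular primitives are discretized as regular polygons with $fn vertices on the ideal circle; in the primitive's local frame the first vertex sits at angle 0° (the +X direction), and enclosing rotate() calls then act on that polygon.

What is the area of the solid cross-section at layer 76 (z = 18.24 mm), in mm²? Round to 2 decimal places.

443.52 mm²

At z = 18.24 mm: the cube is not intersected at this z (z outside [0, 6.5]); the r=6.5 cylinder at (3.5, 2) contributes a regular 24-gon of circumradius 6.5 (area = (24/2)·6.500²·sin(360°/24) = 131.22 mm²); the cylinder at (5.5, 10): section is a regular 24-gon, circumradius r=11.5 (area = (24/2)·11.500²·sin(360°/24) = 410.75 mm²); Combining (union): the regions partially overlap — summed areas 541.97 mm² minus the doubly-counted overlap 98.45 mm² gives 443.52 mm² — area = 443.52 mm²; (rotated 85° about Z; rotation is an isometry so areas/perimeters/island counts are preserved). Overall, the cross-section is a single solid region. Net area = 443.52 mm².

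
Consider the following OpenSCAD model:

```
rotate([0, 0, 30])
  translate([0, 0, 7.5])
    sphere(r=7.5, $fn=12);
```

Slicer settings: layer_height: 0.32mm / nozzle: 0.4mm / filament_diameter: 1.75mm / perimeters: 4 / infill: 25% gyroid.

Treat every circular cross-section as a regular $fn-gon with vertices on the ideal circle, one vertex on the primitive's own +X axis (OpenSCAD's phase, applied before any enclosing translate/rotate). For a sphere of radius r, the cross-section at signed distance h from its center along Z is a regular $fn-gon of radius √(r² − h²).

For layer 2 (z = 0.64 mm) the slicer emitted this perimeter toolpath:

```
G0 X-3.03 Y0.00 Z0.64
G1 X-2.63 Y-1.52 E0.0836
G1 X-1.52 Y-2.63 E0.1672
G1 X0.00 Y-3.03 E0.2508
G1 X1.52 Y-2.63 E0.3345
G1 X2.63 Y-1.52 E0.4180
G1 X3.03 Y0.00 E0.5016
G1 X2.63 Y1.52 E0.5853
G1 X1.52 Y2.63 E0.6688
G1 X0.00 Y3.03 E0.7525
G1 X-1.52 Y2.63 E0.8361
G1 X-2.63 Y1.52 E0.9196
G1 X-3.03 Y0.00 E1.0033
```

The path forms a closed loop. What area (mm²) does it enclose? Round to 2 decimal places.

27.64 mm²

Apply the shoelace formula to the sequence of (X, Y) vertices; enclosed area = 27.64 mm².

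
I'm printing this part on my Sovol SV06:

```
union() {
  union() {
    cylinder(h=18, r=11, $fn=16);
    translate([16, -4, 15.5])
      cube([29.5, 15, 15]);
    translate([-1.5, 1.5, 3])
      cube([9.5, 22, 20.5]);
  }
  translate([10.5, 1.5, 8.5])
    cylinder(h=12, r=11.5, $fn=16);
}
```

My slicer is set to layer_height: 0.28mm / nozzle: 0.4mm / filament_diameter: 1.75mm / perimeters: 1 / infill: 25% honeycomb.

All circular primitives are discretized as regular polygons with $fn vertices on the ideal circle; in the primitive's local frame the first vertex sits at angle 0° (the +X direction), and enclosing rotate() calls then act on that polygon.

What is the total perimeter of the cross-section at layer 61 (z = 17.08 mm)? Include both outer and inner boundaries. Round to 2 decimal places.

At z = 17.08 mm: the r=11 cylinder contributes a regular 16-gon of circumradius 11 (perimeter = 2·16·11.000·sin(180°/16) = 68.67 mm); the cube at (16, -4) is present — its section is the full 29.5×15 rectangle (perimeter 89.00 mm); the cube at (-1.5, 1.5) is present — its section is the full 9.5×22 rectangle (perimeter 63.00 mm); Merging all regions: the regions partially overlap (shared area 80.27 mm²), so the edge portions inside another operand are dropped and the merged outline is re-measured after clipping — boundary = 185.51 mm; the r=11.5 cylinder at (10.5, 1.5) contributes a regular 16-gon of circumradius 11.5 (perimeter = 2·16·11.500·sin(180°/16) = 71.79 mm); Merging all regions: the regions partially overlap (shared area 243.74 mm²), so the edge portions inside another operand are dropped and the merged outline is re-measured after clipping — boundary = 167.38 mm. Overall, the cross-section is a single solid region. Total boundary length (outer) = 167.38 mm.

167.38 mm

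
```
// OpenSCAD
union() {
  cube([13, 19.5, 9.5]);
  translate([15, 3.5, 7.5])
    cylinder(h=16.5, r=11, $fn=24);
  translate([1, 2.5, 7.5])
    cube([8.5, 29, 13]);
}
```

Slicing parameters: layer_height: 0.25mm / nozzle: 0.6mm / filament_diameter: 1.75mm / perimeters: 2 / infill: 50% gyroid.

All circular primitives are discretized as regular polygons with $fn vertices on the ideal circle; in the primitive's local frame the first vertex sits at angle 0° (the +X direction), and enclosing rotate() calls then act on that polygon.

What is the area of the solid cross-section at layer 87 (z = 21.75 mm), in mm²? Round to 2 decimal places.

At z = 21.75 mm: the cube does not reach this height (z outside [0, 9.5]); the cylinder at (15, 3.5): section is a regular 24-gon, circumradius r=11 (area = (24/2)·11.000²·sin(360°/24) = 375.81 mm²); the cube at (1, 2.5) is not intersected at this z (z outside [7.5, 20.5]); Merging all regions: only the r=11 cylinder at (15, 3.5) is present, so the union is just that shape — area = 375.81 mm². Overall, the cross-section is a single solid region. Net area = 375.81 mm².

375.81 mm²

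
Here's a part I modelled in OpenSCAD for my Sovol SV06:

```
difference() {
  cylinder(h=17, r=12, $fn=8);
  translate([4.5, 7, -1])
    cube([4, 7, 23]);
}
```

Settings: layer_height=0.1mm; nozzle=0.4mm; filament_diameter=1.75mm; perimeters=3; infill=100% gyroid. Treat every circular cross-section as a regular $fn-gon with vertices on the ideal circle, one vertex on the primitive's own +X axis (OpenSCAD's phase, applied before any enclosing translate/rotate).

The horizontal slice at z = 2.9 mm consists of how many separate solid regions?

1

At z = 2.9 mm: the r=12 cylinder gives a regular 8-gon of circumradius 12 (constant along its height); the cube at (4.5, 7) is present — its section is the full 4×7 rectangle; Taking the first minus the rest: starting from the r=12 cylinder, the 4×7 cube at (4.5, 7) partially overlaps it — only the 9.23 mm² overlap (of its 28.00 mm²) is removed, clipping the outline — 1 connected region. The result has 1 disconnected region.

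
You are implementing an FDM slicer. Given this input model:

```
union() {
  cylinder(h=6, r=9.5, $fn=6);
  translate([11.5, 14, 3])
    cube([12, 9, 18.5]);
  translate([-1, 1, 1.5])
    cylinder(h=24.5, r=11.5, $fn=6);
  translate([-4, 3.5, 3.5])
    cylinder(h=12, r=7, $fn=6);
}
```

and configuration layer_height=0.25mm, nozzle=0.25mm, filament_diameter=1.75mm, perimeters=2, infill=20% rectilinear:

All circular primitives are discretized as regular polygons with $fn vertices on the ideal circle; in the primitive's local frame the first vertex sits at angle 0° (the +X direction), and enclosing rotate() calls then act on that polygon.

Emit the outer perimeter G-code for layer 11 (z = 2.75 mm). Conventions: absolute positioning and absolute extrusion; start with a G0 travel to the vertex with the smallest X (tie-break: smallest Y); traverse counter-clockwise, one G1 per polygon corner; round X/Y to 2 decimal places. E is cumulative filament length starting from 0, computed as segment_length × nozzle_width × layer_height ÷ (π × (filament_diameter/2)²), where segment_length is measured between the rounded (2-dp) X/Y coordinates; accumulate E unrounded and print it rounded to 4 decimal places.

G0 X-12.50 Y1.00 Z2.75
G1 X-6.75 Y-8.96 E0.2988
G1 X4.75 Y-8.96 E0.5977
G1 X10.50 Y1.00 E0.8965
G1 X4.75 Y10.96 E1.1953
G1 X-6.75 Y10.96 E1.4942
G1 X-12.50 Y1.00 E1.7930

At z = 2.75 mm: the r=9.5 cylinder contributes a regular 6-gon of circumradius 9.5; the cube at (11.5, 14) is absent (z outside [3, 21.5]); the r=11.5 cylinder at (-1, 1) contributes a regular 6-gon of circumradius 11.5; the cylinder at (-4, 3.5) is absent (z outside [3.5, 15.5]); Combining (union): the r=9.5 cylinder lies entirely inside the r=11.5 cylinder at (-1, 1), so the union is just the r=11.5 cylinder at (-1, 1) — 1 connected region. The outline is a single polygon with 6 vertices. Extrusion per mm of travel: 0.25 × 0.25 / (π × 0.875²) = 0.025984. Accumulating E over each segment gives final E = 1.7930.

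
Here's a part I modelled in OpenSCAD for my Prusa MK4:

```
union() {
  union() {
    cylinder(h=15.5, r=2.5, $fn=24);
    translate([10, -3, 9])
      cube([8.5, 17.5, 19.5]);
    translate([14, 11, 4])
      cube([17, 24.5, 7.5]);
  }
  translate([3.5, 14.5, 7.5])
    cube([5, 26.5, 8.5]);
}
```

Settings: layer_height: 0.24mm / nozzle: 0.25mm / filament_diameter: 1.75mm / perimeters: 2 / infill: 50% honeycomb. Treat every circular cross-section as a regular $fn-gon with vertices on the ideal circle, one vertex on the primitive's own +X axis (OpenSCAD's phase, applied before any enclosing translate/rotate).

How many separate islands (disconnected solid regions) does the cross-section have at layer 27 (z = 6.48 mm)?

2

At z = 6.48 mm: the cylinder: section is a regular 24-gon, circumradius r=2.5; the cube at (10, -3) is not intersected at this z (z outside [9, 28.5]); the cube at (14, 11) is present — its section is the full 17×24.5 rectangle; Merging all regions: the 2 present regions are separate (no shared area or edge), so areas and boundary lengths simply add and each stays a separate island — 2 connected regions; the cube at (3.5, 14.5) does not reach this height (z outside [7.5, 16]); Taking the union: only the result so far is present, so the union is just that shape — 2 connected regions. Overall, the cross-section has 2 separate islands. Island count = 2.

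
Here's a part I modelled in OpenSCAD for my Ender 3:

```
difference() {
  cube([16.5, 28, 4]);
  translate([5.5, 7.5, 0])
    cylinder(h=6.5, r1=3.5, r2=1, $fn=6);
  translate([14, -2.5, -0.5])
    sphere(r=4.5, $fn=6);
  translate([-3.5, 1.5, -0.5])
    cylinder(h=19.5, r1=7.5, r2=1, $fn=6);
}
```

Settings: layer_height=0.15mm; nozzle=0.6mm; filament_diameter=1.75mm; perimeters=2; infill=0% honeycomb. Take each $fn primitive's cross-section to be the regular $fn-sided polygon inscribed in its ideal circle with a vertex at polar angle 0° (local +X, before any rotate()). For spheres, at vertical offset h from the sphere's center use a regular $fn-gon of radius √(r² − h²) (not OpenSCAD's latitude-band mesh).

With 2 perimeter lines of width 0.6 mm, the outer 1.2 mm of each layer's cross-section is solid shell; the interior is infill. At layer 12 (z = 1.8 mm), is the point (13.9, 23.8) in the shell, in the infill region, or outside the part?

At z = 1.8 mm: the 16.5×28 cube contributes its full rectangle; the cone at (5.5, 7.5) (r1=3.5→r2=1) has section circumradius 2.808 here — a regular 6-gon; the r=4.5 sphere at (14, -2.5) slices to a regular 6-gon of circumradius 3.868 (√(r²−h²) with h=2.3 from center); the cone at (-3.5, 1.5) contributes a regular 6-gon of circumradius 6.733 (interpolated between r1=7.5 and r2=1 at t=0.118); Subtracting the remaining from the first: starting from the 16.5×28 cube, the cone at (5.5, 7.5) lies wholly inside it (removes its full 20.48 mm² and its 16.85 mm outline becomes a hole wall); the r=4.5 sphere at (14, -2.5) partially overlaps it — only the 3.70 mm² overlap (of its 38.87 mm²) is removed, clipping the outline; the cone at (-3.5, 1.5) partially overlaps it — only the 13.25 mm² overlap (of its 117.79 mm²) is removed, clipping the outline — 1 connected region with 1 hole. Overall, the cross-section is one region with 1 hole. The nearest boundary edge runs (16.50, 28.00)→(16.50, 0.00); distance from the point to it = 2.60 mm. The point is inside the cross-section and 2.60 mm from the nearest boundary — more than the 1.2 mm shell width (2 × 0.6), so it's in the infill interior.

infill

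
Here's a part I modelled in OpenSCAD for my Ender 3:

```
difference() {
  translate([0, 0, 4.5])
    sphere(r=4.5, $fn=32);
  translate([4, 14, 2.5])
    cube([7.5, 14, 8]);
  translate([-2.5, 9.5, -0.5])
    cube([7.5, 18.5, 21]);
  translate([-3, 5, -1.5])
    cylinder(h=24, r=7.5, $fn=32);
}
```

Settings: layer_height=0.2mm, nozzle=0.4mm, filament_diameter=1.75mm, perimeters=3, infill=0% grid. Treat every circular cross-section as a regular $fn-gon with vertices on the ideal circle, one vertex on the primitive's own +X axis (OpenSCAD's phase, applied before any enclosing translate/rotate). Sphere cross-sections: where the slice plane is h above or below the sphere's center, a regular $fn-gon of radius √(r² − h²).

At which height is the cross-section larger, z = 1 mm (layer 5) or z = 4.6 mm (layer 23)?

layer 23 (z = 4.6 mm)

Layer 5 (z = 1): the sphere: section is a regular 32-gon, circumradius = √(r²−h²) = √(4.5²−3.5²) = 2.828 (area = (32/2)·2.828²·sin(360°/32) = 24.97 mm²); the cube at (4, 14) is absent (z outside [2.5, 10.5]); the cube at (-2.5, 9.5) is present — its section is the full 7.5×18.5 rectangle (area 138.75 mm²); the r=7.5 cylinder at (-3, 5) contributes a regular 32-gon of circumradius 7.5 (area = (32/2)·7.500²·sin(360°/32) = 175.58 mm²); After the difference (first − rest): starting from the r=4.5 sphere (24.97 mm²), the 7.5×18.5 cube at (-2.5, 9.5) misses the remaining region (no effect); the r=7.5 cylinder at (-3, 5) partially overlaps it — only the 20.56 mm² overlap (of its 175.58 mm²) is removed, clipping the outline — area = 4.41 mm². So its area = 4.41 mm². Layer 23 (z = 4.6): the sphere: section is a regular 32-gon, circumradius = √(r²−h²) = √(4.5²−0.1²) = 4.499 (area = (32/2)·4.499²·sin(360°/32) = 63.18 mm²); the cube at (4, 14) is present — its section is the full 7.5×14 rectangle (area 105.00 mm²); the cube at (-2.5, 9.5) (footprint 7.5×18.5) is included at this height (area 138.75 mm²); the r=7.5 cylinder at (-3, 5) gives a regular 32-gon of circumradius 7.5 (constant along its height) (area = (32/2)·7.500²·sin(360°/32) = 175.58 mm²); Subtracting the remaining from the first: starting from the r=4.5 sphere (63.18 mm²), the 7.5×14 cube at (4, 14) misses the remaining region (no effect); the 7.5×18.5 cube at (-2.5, 9.5) misses the remaining region (no effect); the r=7.5 cylinder at (-3, 5) partially overlaps it — only the 42.07 mm² overlap (of its 175.58 mm²) is removed, clipping the outline — area = 21.11 mm². So its area = 21.11 mm². Layer 23 is larger (21.11 vs 4.41 mm²).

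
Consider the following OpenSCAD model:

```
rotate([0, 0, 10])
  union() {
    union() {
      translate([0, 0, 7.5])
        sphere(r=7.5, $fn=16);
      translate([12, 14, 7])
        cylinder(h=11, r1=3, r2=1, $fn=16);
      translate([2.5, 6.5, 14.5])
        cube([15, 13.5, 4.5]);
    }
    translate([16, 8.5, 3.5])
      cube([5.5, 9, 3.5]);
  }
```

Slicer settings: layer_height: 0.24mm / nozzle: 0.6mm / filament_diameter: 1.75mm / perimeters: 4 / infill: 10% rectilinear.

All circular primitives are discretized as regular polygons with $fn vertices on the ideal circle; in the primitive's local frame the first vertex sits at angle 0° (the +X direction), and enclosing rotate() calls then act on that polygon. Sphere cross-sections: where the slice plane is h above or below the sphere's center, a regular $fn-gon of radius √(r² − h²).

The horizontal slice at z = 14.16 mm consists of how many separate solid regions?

2

At z = 14.16 mm: the r=7.5 sphere slices to a regular 16-gon of circumradius 3.449 (√(r²−h²) with h=6.66 from center); the cone at (12, 14) contributes a regular 16-gon of circumradius 1.698 (interpolated between r1=3 and r2=1 at t=0.651); the cube at (2.5, 6.5) is absent (z outside [14.5, 19]); Taking the union: the 2 present regions are separate (no shared area or edge), so areas and boundary lengths simply add and each stays a separate island — 2 connected regions; the cube at (16, 8.5) is absent (z outside [3.5, 7]); Taking the union: only the result so far is present, so the union is just that shape — 2 connected regions; (rotated 10° about Z; rotation is an isometry so areas/perimeters/island counts are preserved). The result has 2 disconnected regions.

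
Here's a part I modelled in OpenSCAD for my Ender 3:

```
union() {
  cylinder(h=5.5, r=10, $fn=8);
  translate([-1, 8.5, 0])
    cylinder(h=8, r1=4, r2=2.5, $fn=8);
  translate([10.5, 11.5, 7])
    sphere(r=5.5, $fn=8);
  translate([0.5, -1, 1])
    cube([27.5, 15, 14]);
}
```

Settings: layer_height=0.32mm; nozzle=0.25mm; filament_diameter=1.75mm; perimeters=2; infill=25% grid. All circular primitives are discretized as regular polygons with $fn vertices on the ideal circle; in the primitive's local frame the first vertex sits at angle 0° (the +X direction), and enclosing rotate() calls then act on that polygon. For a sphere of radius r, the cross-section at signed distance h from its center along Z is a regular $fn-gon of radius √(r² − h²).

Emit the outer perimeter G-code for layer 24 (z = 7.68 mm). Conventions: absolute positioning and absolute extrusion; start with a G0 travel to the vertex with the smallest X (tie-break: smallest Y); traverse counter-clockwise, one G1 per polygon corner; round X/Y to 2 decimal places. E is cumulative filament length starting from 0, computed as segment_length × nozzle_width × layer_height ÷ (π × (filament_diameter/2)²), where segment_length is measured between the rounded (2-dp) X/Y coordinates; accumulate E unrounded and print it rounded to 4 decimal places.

G0 X-3.56 Y8.50 Z7.68
G1 X-2.81 Y6.69 E0.0652
G1 X-1.00 Y5.94 E0.1303
G1 X0.50 Y6.56 E0.1843
G1 X0.50 Y-1.00 E0.4358
G1 X28.00 Y-1.00 E1.3504
G1 X28.00 Y14.00 E1.8493
G1 X14.92 Y14.00 E2.2844
G1 X14.36 Y15.36 E2.3333
G1 X10.50 Y16.96 E2.4723
G1 X6.64 Y15.36 E2.6112
G1 X6.08 Y14.00 E2.6601
G1 X0.50 Y14.00 E2.8457
G1 X0.50 Y10.44 E2.9641
G1 X-1.00 Y11.06 E3.0181
G1 X-2.81 Y10.31 E3.0833
G1 X-3.56 Y8.50 E3.1485

At z = 7.68 mm: the cylinder does not reach this height (z outside [0, 5.5]); the cone at (-1, 8.5) (r1=4→r2=2.5) has section circumradius 2.560 here — a regular 8-gon; the sphere at (10.5, 11.5): section is a regular 8-gon, circumradius = √(r²−h²) = √(5.5²−0.68²) = 5.458; the 27.5×15 cube at (0.5, -1) contributes its full rectangle; Merging all regions: the regions partially overlap (shared area 69.35 mm²), so overlapping operands fuse into one piece — 1 connected region. The outline is a single polygon with 16 vertices. Extrusion per mm of travel: 0.25 × 0.32 / (π × 0.875²) = 0.033260. Accumulating E over each segment gives final E = 3.1485.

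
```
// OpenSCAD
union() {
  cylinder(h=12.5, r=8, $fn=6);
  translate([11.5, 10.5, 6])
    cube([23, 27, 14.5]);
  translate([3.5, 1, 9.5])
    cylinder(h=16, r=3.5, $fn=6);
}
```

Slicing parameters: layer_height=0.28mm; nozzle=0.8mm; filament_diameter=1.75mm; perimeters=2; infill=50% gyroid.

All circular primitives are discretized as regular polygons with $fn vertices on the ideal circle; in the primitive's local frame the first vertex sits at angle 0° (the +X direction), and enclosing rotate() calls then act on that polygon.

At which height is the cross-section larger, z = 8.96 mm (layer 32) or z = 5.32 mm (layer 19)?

Layer 32 (z = 8.96): the cylinder: section is a regular 6-gon, circumradius r=8 (area = (6/2)·8.000²·sin(360°/6) = 166.28 mm²); the 23×27 cube at (11.5, 10.5) contributes its full rectangle (area 621.00 mm²); the cylinder at (3.5, 1) does not reach this height (z outside [9.5, 25.5]); Merging all regions: the 2 present regions are separate (no shared area or edge), so areas and boundary lengths simply add and each stays a separate island — area = 787.28 mm². So its area = 787.28 mm². Layer 19 (z = 5.32): the r=8 cylinder contributes a regular 6-gon of circumradius 8 (area = (6/2)·8.000²·sin(360°/6) = 166.28 mm²); the cube at (11.5, 10.5) is absent (z outside [6, 20.5]); the cylinder at (3.5, 1) does not reach this height (z outside [9.5, 25.5]); Combining (union): only the r=8 cylinder is present, so the union is just that shape — area = 166.28 mm². So its area = 166.28 mm². Layer 32 is larger (787.28 vs 166.28 mm²).

layer 32 (z = 8.96 mm)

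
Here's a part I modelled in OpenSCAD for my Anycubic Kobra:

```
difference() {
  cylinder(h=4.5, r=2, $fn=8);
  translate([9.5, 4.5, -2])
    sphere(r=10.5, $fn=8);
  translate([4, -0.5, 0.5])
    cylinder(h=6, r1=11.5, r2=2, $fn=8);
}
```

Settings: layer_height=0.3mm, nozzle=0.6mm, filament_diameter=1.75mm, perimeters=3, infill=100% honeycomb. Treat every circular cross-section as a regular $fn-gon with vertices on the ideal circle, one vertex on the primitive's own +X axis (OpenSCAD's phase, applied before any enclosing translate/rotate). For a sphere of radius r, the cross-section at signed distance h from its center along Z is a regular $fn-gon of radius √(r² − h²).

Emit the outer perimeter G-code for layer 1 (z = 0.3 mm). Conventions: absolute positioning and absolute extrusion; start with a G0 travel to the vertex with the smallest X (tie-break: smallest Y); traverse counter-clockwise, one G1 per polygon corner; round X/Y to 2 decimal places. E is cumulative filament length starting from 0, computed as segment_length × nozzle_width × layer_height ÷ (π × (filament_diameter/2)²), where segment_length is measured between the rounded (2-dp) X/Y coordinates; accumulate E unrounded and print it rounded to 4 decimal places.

G0 X-2.00 Y0.00 Z0.30
G1 X-1.41 Y-1.41 E0.1144
G1 X0.00 Y-2.00 E0.2288
G1 X1.41 Y-1.41 E0.3431
G1 X1.56 Y-1.06 E0.3716
G1 X0.35 Y1.85 E0.6075
G1 X0.00 Y2.00 E0.6360
G1 X-1.41 Y1.41 E0.7504
G1 X-2.00 Y0.00 E0.8648

At z = 0.3 mm: the cylinder: section is a regular 8-gon, circumradius r=2; the r=10.5 sphere at (9.5, 4.5) contributes a regular 8-gon of circumradius √(10.5²−2.3²) = 10.245; the cone at (4, -0.5) does not reach this height (z outside [0.5, 6.5]); Taking the first minus the rest: starting from the r=2 cylinder, the r=10.5 sphere at (9.5, 4.5) partially overlaps it — only the 1.91 mm² overlap (of its 296.87 mm²) is removed, clipping the outline — 1 connected region. The outline is a single polygon with 8 vertices. Extrusion per mm of travel: 0.6 × 0.3 / (π × 0.875²) = 0.074835. Accumulating E over each segment gives final E = 0.8648.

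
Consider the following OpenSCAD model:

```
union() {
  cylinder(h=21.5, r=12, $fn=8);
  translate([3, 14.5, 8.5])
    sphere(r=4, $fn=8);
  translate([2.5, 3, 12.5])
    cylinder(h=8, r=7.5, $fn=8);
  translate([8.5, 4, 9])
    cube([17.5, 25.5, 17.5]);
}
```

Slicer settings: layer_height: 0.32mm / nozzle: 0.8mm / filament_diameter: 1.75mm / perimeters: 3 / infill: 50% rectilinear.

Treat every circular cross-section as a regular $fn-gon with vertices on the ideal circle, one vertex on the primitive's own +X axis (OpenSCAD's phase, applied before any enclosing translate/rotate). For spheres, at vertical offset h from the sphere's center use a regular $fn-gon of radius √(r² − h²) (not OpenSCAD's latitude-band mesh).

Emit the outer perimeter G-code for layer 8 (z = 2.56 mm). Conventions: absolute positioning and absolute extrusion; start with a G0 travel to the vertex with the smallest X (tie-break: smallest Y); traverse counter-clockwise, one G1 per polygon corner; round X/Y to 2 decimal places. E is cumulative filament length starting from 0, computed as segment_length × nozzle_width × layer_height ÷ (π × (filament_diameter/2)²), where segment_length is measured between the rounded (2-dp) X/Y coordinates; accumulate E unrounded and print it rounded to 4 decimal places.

G0 X-12.00 Y0.00 Z2.56
G1 X-8.49 Y-8.49 E0.9778
G1 X0.00 Y-12.00 E1.9556
G1 X8.49 Y-8.49 E2.9334
G1 X12.00 Y0.00 E3.9112
G1 X8.49 Y8.49 E4.8890
G1 X0.00 Y12.00 E5.8667
G1 X-8.49 Y8.49 E6.8445
G1 X-12.00 Y0.00 E7.8223

At z = 2.56 mm: the cylinder: section is a regular 8-gon, circumradius r=12; the sphere at (3, 14.5) is not intersected at this z (|z−center|=5.940 > r=4); the cylinder at (2.5, 3) is absent (z outside [12.5, 20.5]); the cube at (8.5, 4) is not intersected at this z (z outside [9, 26.5]); Merging all regions: only the r=12 cylinder is present, so the union is just that shape — 1 connected region. The outline is a single polygon with 8 vertices. Extrusion per mm of travel: 0.8 × 0.32 / (π × 0.875²) = 0.106432. Accumulating E over each segment gives final E = 7.8223.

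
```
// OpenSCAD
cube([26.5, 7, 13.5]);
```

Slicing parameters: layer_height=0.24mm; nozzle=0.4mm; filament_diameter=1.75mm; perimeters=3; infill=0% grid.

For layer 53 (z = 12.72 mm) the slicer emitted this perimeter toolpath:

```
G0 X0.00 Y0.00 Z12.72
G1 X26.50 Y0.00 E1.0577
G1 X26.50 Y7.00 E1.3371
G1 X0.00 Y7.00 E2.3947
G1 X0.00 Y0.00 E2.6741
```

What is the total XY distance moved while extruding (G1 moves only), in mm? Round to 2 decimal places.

Sum the Euclidean lengths of each G1 segment: total = 67.00 mm.

67.00 mm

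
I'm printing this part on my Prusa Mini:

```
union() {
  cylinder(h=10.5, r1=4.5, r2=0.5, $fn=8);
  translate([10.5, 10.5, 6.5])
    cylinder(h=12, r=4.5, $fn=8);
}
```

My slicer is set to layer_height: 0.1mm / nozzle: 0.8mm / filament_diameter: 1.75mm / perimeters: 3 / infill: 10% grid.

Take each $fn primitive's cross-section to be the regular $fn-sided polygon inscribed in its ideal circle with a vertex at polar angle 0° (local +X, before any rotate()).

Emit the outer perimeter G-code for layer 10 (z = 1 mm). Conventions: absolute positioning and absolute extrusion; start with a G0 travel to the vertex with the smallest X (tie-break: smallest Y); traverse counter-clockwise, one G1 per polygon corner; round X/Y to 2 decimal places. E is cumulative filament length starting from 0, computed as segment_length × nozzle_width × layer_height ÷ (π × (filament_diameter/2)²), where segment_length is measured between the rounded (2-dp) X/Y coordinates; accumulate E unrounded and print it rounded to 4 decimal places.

G0 X-4.12 Y0.00 Z1.00
G1 X-2.91 Y-2.91 E0.1048
G1 X0.00 Y-4.12 E0.2096
G1 X2.91 Y-2.91 E0.3145
G1 X4.12 Y0.00 E0.4193
G1 X2.91 Y2.91 E0.5241
G1 X0.00 Y4.12 E0.6289
G1 X-2.91 Y2.91 E0.7337
G1 X-4.12 Y0.00 E0.8386

At z = 1 mm: the cone: at t=0.095 of its height the radius interpolates to r₁+(r₂−r₁)t = 4.119, giving a regular 8-gon of that circumradius; the cylinder at (10.5, 10.5) does not reach this height (z outside [6.5, 18.5]); Combining (union): only the cone is present, so the union is just that shape — 1 connected region. The outline is a single polygon with 8 vertices. Extrusion per mm of travel: 0.8 × 0.1 / (π × 0.875²) = 0.033260. Accumulating E over each segment gives final E = 0.8386.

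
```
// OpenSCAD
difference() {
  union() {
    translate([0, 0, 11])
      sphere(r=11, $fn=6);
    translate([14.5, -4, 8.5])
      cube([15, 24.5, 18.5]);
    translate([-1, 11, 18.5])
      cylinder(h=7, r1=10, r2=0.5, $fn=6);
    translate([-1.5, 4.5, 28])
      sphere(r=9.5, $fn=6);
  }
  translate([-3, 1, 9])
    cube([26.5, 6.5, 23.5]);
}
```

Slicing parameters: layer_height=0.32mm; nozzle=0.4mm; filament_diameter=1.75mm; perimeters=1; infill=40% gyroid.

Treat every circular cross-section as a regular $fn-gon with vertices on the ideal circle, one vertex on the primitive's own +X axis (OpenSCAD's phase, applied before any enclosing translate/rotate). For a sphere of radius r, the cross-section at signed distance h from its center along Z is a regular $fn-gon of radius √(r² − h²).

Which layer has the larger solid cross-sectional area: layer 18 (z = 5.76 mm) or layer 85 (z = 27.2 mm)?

layer 18 (z = 5.76 mm)

Layer 18 (z = 5.76): the r=11 sphere contributes a regular 6-gon of circumradius √(11²−5.24²) = 9.672 (area = (6/2)·9.672²·sin(360°/6) = 243.03 mm²); the cube at (14.5, -4) does not reach this height (z outside [8.5, 27]); the cone at (-1, 11) does not reach this height (z outside [18.5, 25.5]); the sphere at (-1.5, 4.5) is absent (|z−center|=22.240 > r=9.5); Merging all regions: only the r=11 sphere is present, so the union is just that shape — area = 243.03 mm²; the cube at (-3, 1) is not intersected at this z (z outside [9, 32.5]); After the difference (first − rest): none of the subtracted shapes is present at this height, so that combined region is unchanged — area = 243.03 mm². So its area = 243.03 mm². Layer 85 (z = 27.2): the sphere is absent (|z−center|=16.200 > r=11); the cube at (14.5, -4) is absent (z outside [8.5, 27]); the cone at (-1, 11) is absent (z outside [18.5, 25.5]); the sphere at (-1.5, 4.5): section is a regular 6-gon, circumradius = √(r²−h²) = √(9.5²−0.8²) = 9.466 (area = (6/2)·9.466²·sin(360°/6) = 232.81 mm²); Merging all regions: only the r=9.5 sphere at (-1.5, 4.5) is present, so the union is just that shape — area = 232.81 mm²; the 26.5×6.5 cube at (-3, 1) contributes its full rectangle (area 172.25 mm²); Taking the first minus the rest: starting from that combined region (232.81 mm²), the 26.5×6.5 cube at (-3, 1) partially overlaps it — only the 65.15 mm² overlap (of its 172.25 mm²) is removed, clipping the outline — area = 167.67 mm². So its area = 167.67 mm². Layer 18 is larger (243.03 vs 167.67 mm²).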